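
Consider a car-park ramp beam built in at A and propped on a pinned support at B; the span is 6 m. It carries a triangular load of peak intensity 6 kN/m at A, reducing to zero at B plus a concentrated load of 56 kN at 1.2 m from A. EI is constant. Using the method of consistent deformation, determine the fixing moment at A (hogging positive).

M_A = 62.78 kN·m

Release the roller at B. Primary structure: cantilever fixed at A.
Downward deflection at the released point B due to the loads:
  triangular load, peak 6 at the fixed end: w₀L⁴/(30EI) = 259.2/EI
  point load 56 at a = 1.2: Pa²(3L − a)/(6EI) = 225.8/EI
  δ_0 = 485/EI
Tip deflection under a unit load at B: L³/(3EI) = 72/EI.
Compatibility at B: δ_0 − R_B·δ_{BB} = 0, so R_B = 485/72 = 6.736 kN.
Moment equilibrium about A: M_A = Σ(load moments about A) − R_B·L = 103.2 − 6.736×6 = 62.78 kN·m.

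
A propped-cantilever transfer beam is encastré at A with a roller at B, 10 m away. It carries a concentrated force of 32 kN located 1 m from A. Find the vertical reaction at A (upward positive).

R_A = 31.54 kN

Choose R_B as the redundant. The primary structure is the cantilever fixed at A.
Deflection at B on the released cantilever, summing each load's contribution:
  point load 32 at a = 1: Pa²(3L − a)/(6EI) = 154.7/EI
Tip deflection under a unit load at B: L³/(3EI) = 333.3/EI.
Compatibility at B: δ_0 − R_B·δ_{BB} = 0, so R_B = 154.7/333.3 = 0.464 kN.
Vertical equilibrium: R_A = ΣP − R_B = 32 − 0.464 = 31.54 kN.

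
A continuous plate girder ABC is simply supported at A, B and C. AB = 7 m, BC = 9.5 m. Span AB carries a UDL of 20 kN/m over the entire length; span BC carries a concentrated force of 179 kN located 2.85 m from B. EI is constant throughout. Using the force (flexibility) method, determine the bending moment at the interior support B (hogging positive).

M_B = 226.7 kN·m

Take M_B as the redundant. Released structure: two simple spans AB and BC with a hinge at B.
End slopes at the hinge B, treating each span as simply supported:
  span AB: UDL 20: wL³/(24EI) = 285.8/EI
  span BC: point load 179 at a = 2.85: Pab(L + b)/(6LEI) = 961.2/EI
  relative rotation θ_0 = (285.8 + 961.2)/EI = 1247/EI
A unit hogging moment at B produces rotation L₁/(3EI) + L₂/(3EI) = 5.5/EI.
Compatibility: M_B·(L₁+L₂)/(3EI) = θ_0, giving M_B = 226.7 kN·m (hogging).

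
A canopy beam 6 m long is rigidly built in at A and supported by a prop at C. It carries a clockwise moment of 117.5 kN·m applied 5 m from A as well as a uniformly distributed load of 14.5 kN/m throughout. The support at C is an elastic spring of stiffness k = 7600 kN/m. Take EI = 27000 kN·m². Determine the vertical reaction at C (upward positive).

Remove the prop at C; the released (primary) structure is a cantilever built in at A.
Deflection at C on the released cantilever, summing each load's contribution:
  clockwise couple 117.5 at a = 5: M₀a(2L − a)/(2EI) = 2056/EI
  UDL 14.5: wL⁴/(8EI) = 2349/EI
  δ_0 = 4405/EI
Flexibility coefficient — unit upward force at C: δ_{CC} = L³/(3EI) = 72/EI.
With EI = 27000 kN·m²: δ_0 = 0.16316 m and δ_{CC} = 0.002667 m/kN.
Compatibility — the spring shortens by R_C/k under the reaction it provides: δ_0 − R_C·δ_{CC} = R_C/k. With 1/k = 0.000132 m/kN, R_C = δ_0 / (δ_{CC} + 1/k) = 0.16316 / (0.002667 + 0.000132) = 58.31 kN.

R_C = 58.31 kN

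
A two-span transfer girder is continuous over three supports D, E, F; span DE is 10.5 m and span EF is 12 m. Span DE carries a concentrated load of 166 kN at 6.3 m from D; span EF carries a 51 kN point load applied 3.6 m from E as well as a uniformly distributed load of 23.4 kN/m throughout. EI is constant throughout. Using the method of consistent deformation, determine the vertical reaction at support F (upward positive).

R_F = 119.1 kN

Take M_E as the redundant. Released structure: two simple spans DE and EF with a hinge at E.
End slopes at the hinge E, treating each span as simply supported:
  span DE: point load 166 at a = 6.3: Pab(L + a)/(6LEI) = 1171/EI
  span EF: point load 51 at a = 3.6: Pab(L + b)/(6LEI) = 437/EI
  span EF: UDL 23.4: wL³/(24EI) = 1685/EI
  relative rotation θ_0 = (1171 + 2122)/EI = 3293/EI
A unit hogging moment at E produces rotation L₁/(3EI) + L₂/(3EI) = 7.5/EI.
Slope continuity at E: θ_0 = M_E·7.5/EI, so M_E = 3293/7.5 = 439.1 kN·m (hogging).
Span EF, ΣM about F: R_E^{EF}·12 = 2113 + 439.1, so R_E^{EF} = 212.7 kN and R_F = 331.8 − 212.7 = 119.1 kN.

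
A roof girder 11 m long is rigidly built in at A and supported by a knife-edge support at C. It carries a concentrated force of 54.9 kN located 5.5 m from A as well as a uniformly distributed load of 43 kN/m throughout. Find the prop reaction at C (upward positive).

Take the reaction at C as the redundant and release it; the primary structure is a cantilever fixed at A.
Free-end deflection of the primary structure under the applied loading (downward +):
  point load 54.9 at a = 5.5: Pa²(3L − a)/(6EI) = 7612/EI
  UDL 43: wL⁴/(8EI) = 78695/EI
  δ_0 = 86307/EI
Tip deflection under a unit load at C: L³/(3EI) = 443.7/EI.
The prop prevents deflection at C: R_C = δ_0/δ_{CC} = 86307/443.7 = 194.5 kN.

R_C = 194.5 kN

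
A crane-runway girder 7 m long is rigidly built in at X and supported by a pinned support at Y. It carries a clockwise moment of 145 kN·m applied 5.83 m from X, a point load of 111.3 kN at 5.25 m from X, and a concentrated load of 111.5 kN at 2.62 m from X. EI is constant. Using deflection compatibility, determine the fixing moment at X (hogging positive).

M_X = 173.5 kN·m

Release the roller at Y. Primary structure: cantilever fixed at X.
Free-end deflection of the primary structure under the applied loading (downward +):
  clockwise couple 145 at a = 5.83: M₀a(2L − a)/(2EI) = 3453/EI
  point load 111.3 at a = 5.25: Pa²(3L − a)/(6EI) = 8053/EI
  point load 111.5 at a = 2.62: Pa²(3L − a)/(6EI) = 2345/EI
  δ_0 = 13851/EI
Tip deflection under a unit load at Y: L³/(3EI) = 114.3/EI.
Compatibility at Y: δ_0 − R_Y·δ_{YY} = 0, so R_Y = 13851/114.3 = 121.1 kN.
Moment equilibrium about X: M_X = Σ(load moments about X) − R_Y·L = 1021 − 121.1×7 = 173.5 kN·m.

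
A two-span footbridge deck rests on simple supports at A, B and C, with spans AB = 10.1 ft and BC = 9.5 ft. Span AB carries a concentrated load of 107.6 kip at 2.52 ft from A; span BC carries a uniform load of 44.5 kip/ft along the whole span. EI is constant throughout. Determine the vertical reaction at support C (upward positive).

R_C = 178.9 kip

Insert a hinge at B; M_B is the redundant, and each span becomes simply supported.
Discontinuity in slope at B on the released structure — sum the simple-span end rotations:
  span AB: point load 107.6 at a = 2.52: Pab(L + a)/(6LEI) = 428/EI
  span BC: UDL 44.5: wL³/(24EI) = 1590/EI
  relative rotation θ_0 = (428 + 1590)/EI = 2018/EI
A unit hogging moment at B produces rotation L₁/(3EI) + L₂/(3EI) = 6.533/EI.
Slope continuity at B: θ_0 = M_B·6.533/EI, so M_B = 2018/6.533 = 308.8 kip·ft (hogging).
Span BC, ΣM about C: R_B^{BC}·9.5 = 2008 + 308.8, so R_B^{BC} = 243.9 kip and R_C = 422.8 − 243.9 = 178.9 kip.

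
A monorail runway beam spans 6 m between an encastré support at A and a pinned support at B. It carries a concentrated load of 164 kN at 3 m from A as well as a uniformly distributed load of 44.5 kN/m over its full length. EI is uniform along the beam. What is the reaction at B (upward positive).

Choose R_B as the redundant. The primary structure is the cantilever fixed at A.
Deflection at B on the released cantilever, summing each load's contribution:
  point load 164 at a = 3: Pa²(3L − a)/(6EI) = 3690/EI
  UDL 44.5: wL⁴/(8EI) = 7209/EI
  δ_0 = 10899/EI
Flexibility coefficient — unit upward force at B: δ_{BB} = L³/(3EI) = 72/EI.
Compatibility at B: δ_0 − R_B·δ_{BB} = 0, so R_B = 10899/72 = 151.4 kN.

R_B = 151.4 kN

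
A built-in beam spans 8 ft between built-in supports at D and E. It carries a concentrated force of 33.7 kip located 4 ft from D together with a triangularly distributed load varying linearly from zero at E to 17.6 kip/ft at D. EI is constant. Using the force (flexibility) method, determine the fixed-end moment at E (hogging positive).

M_E = 71.25 kip·ft

Take the two fixed-end moments M_D, M_E as redundants; the released structure is the simple span DE.
Simple-span end rotations at D and E under the given loads:
  at D: point load 33.7 at a = 4: Pab(L + b)/(6LEI) = 134.8/EI
  at E: point load 33.7 at a = 4: Pab(L + a)/(6LEI) = 134.8/EI
  at D: triangular load, peak 17.6: w₀L³/(45EI) = 200.2/EI
  at E: triangular load, peak 17.6: 7w₀L³/(360EI) = 175.2/EI
  θ_D0 = 335/EI,  θ_E0 = 310/EI
Flexibility coefficients: a unit moment at one end gives L/(3EI) there and L/(6EI) at the far end, so f₁₁ = f₂₂ = 2.667/EI and f₁₂ = f₂₁ = 1.333/EI.
Compatibility — zero rotation at each built-in end:
  2.667 M_D + 1.333 M_E = 335
  1.333 M_D + 2.667 M_E = 310
Solving the pair gives M_D = 90.02 kip·ft and M_E = 71.25 kip·ft (hogging).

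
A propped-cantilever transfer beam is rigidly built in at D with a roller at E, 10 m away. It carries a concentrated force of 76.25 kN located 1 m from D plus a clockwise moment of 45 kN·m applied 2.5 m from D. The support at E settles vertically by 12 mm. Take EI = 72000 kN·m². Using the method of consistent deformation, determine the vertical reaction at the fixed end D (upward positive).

R_D = 74.78 kN

Remove the prop at E; the released (primary) structure is a cantilever built in at D.
Primary-structure tip deflection at E by superposition:
  point load 76.25 at a = 1: Pa²(3L − a)/(6EI) = 368.5/EI
  clockwise couple 45 at a = 2.5: M₀a(2L − a)/(2EI) = 984.4/EI
  δ_0 = 1353/EI
Flexibility coefficient — unit upward force at E: δ_{EE} = L³/(3EI) = 333.3/EI.
With EI = 72000 kN·m²: δ_0 = 0.018791 m and δ_{EE} = 0.00463 m/kN.
Compatibility — the beam at E must follow the support down by 0.012 m: δ_0 − R_E·δ_{EE} = 0.012, so R_E = (0.018791 − 0.012)/0.00463 = 1.467 kN.
Vertical equilibrium: R_D = ΣP − R_E = 76.25 − 1.467 = 74.78 kN.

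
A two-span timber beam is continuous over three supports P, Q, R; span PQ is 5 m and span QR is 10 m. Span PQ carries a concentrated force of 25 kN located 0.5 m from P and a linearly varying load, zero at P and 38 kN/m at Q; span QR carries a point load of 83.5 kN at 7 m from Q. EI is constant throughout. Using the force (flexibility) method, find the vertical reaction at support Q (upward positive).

Insert a hinge at Q; M_Q is the redundant, and each span becomes simply supported.
End slopes at the hinge Q, treating each span as simply supported:
  span PQ: point load 25 at a = 0.5: Pab(L + a)/(6LEI) = 10.31/EI
  span PQ: triangular load, peak 38: w₀L³/(45EI) = 105.6/EI
  span QR: point load 83.5 at a = 7: Pab(L + b)/(6LEI) = 379.9/EI
  relative rotation θ_0 = (115.9 + 379.9)/EI = 495.8/EI
A unit hogging moment at Q produces rotation L₁/(3EI) + L₂/(3EI) = 5/EI.
Slope continuity at Q: θ_0 = M_Q·5/EI, so M_Q = 495.8/5 = 99.16 kN·m (hogging).
Span PQ, ΣM about P with M_Q applied at Q: R_Q^{PQ}·5 = 329.2 + 99.16, so R_Q^{PQ} = 85.67 kN and R_P = 120 − 85.67 = 34.33 kN.
Span QR, ΣM about R: R_Q^{QR}·10 = 250.5 + 99.16, so R_Q^{QR} = 34.97 kN and R_R = 83.5 − 34.97 = 48.53 kN.
R_Q = 85.67 + 34.97 = 120.6 kN.

R_Q = 120.6 kN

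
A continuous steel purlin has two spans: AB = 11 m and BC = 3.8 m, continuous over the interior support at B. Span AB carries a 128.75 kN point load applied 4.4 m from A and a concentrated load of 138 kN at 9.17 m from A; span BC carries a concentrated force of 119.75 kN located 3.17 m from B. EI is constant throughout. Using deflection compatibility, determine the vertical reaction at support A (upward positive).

Insert a hinge at B; M_B is the redundant, and each span becomes simply supported.
End slopes at the hinge B, treating each span as simply supported:
  span AB: point load 128.75 at a = 4.4: Pab(L + a)/(6LEI) = 872.4/EI
  span AB: point load 138 at a = 9.17: Pab(L + a)/(6LEI) = 707.7/EI
  span BC: point load 119.75 at a = 3.17: Pab(L + b)/(6LEI) = 46.47/EI
  relative rotation θ_0 = (1580 + 46.47)/EI = 1627/EI
A unit hogging moment at B produces rotation L₁/(3EI) + L₂/(3EI) = 4.933/EI.
Compatibility: M_B·(L₁+L₂)/(3EI) = θ_0, giving M_B = 329.7 kN·m (hogging).
Span AB, ΣM about A with M_B applied at B: R_B^{AB}·11 = 1832 + 329.7, so R_B^{AB} = 196.5 kN and R_A = 266.8 − 196.5 = 70.23 kN.

R_A = 70.23 kN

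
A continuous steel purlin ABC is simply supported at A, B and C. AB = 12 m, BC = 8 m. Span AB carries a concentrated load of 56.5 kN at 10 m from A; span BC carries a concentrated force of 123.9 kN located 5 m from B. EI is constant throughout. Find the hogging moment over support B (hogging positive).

Release continuity at B by inserting a hinge; the redundant is the internal moment M_B. The primary structure is two simply-supported spans AB and BC.
Rotations at B on the released spans (each span's end-slope, ×1/EI):
  span AB: point load 56.5 at a = 10: Pab(L + a)/(6LEI) = 345.3/EI
  span BC: point load 123.9 at a = 5: Pab(L + b)/(6LEI) = 425.9/EI
  relative rotation θ_0 = (345.3 + 425.9)/EI = 771.2/EI
A unit hogging moment at B produces rotation L₁/(3EI) + L₂/(3EI) = 6.667/EI.
Compatibility: M_B·(L₁+L₂)/(3EI) = θ_0, giving M_B = 115.7 kN·m (hogging).

M_B = 115.7 kN·m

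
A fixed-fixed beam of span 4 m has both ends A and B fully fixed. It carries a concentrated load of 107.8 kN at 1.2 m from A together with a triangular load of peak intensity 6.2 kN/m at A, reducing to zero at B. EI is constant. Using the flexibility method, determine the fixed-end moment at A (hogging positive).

Release both end moments; the primary structure is a simply-supported span AB with redundants M_A and M_B.
On the primary (simply-supported) span, the end slopes from the loading are:
  at A: point load 107.8 at a = 1.2: Pab(L + b)/(6LEI) = 102.6/EI
  at B: point load 107.8 at a = 1.2: Pab(L + a)/(6LEI) = 78.48/EI
  at A: triangular load, peak 6.2: w₀L³/(45EI) = 8.818/EI
  at B: triangular load, peak 6.2: 7w₀L³/(360EI) = 7.716/EI
  θ_A0 = 111.4/EI,  θ_B0 = 86.19/EI
Flexibility coefficients: a unit moment at one end gives L/(3EI) there and L/(6EI) at the far end, so f₁₁ = f₂₂ = 1.333/EI and f₁₂ = f₂₁ = 0.6667/EI.
Compatibility — zero rotation at each built-in end:
  1.333 M_A + 0.6667 M_B = 111.4
  0.6667 M_A + 1.333 M_B = 86.19
Solving the pair gives M_A = 68.35 kN·m and M_B = 30.47 kN·m (hogging).

M_A = 68.35 kN·m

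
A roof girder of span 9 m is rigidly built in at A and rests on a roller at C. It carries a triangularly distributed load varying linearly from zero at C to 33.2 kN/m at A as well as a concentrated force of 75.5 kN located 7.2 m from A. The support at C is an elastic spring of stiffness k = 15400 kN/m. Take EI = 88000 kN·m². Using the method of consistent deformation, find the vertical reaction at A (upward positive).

Choose R_C as the redundant. The primary structure is the cantilever fixed at A.
Deflection at C on the released cantilever, summing each load's contribution:
  triangular load, peak 33.2 at the fixed end: w₀L⁴/(30EI) = 7261/EI
  point load 75.5 at a = 7.2: Pa²(3L − a)/(6EI) = 12916/EI
  δ_0 = 20177/EI
Tip deflection under a unit load at C: L³/(3EI) = 243/EI.
With EI = 88000 kN·m²: δ_0 = 0.22928 m and δ_{CC} = 0.002761 m/kN.
Compatibility — the spring shortens by R_C/k under the reaction it provides: δ_0 − R_C·δ_{CC} = R_C/k. With 1/k = 0.000065 m/kN, R_C = δ_0 / (δ_{CC} + 1/k) = 0.22928 / (0.002761 + 0.000065) = 81.12 kN.
Vertical equilibrium: R_A = ΣP − R_C = 224.9 − 81.12 = 143.8 kN.

R_A = 143.8 kN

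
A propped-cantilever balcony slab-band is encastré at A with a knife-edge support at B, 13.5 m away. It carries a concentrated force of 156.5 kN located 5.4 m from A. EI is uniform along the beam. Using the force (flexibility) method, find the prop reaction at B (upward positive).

R_B = 32.55 kN

Choose R_B as the redundant. The primary structure is the cantilever fixed at A.
Deflection at B on the released cantilever, summing each load's contribution:
  point load 156.5 at a = 5.4: Pa²(3L − a)/(6EI) = 26697/EI
Flexibility coefficient — unit upward force at B: δ_{BB} = L³/(3EI) = 820.1/EI.
Compatibility at B: δ_0 − R_B·δ_{BB} = 0, so R_B = 26697/820.1 = 32.55 kN.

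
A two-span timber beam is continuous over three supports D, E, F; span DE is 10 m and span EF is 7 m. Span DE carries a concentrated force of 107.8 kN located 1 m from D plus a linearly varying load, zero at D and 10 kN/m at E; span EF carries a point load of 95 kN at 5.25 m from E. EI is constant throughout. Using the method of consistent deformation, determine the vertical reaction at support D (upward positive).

R_D = 103.4 kN

Insert a hinge at E; M_E is the redundant, and each span becomes simply supported.
End slopes at the hinge E, treating each span as simply supported:
  span DE: point load 107.8 at a = 1: Pab(L + a)/(6LEI) = 177.9/EI
  span DE: triangular load, peak 10: w₀L³/(45EI) = 222.2/EI
  span EF: point load 95 at a = 5.25: Pab(L + b)/(6LEI) = 181.8/EI
  relative rotation θ_0 = (400.1 + 181.8)/EI = 581.9/EI
A unit hogging moment at E produces rotation L₁/(3EI) + L₂/(3EI) = 5.667/EI.
Compatibility: M_E·(L₁+L₂)/(3EI) = θ_0, giving M_E = 102.7 kN·m (hogging).
Span DE, ΣM about D with M_E applied at E: R_E^{DE}·10 = 441.1 + 102.7, so R_E^{DE} = 54.38 kN and R_D = 157.8 − 54.38 = 103.4 kN.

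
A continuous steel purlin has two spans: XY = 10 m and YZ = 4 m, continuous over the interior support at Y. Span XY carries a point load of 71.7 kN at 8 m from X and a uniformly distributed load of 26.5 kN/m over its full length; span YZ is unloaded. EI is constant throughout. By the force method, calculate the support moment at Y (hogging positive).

Insert a hinge at Y; M_Y is the redundant, and each span becomes simply supported.
Rotations at Y on the released spans (each span's end-slope, ×1/EI):
  span XY: point load 71.7 at a = 8: Pab(L + a)/(6LEI) = 344.2/EI
  span XY: UDL 26.5: wL³/(24EI) = 1104/EI
  relative rotation θ_0 = (1448 + 0)/EI = 1448/EI
A unit hogging moment at Y produces rotation L₁/(3EI) + L₂/(3EI) = 4.667/EI.
Compatibility: M_Y·(L₁+L₂)/(3EI) = θ_0, giving M_Y = 310.4 kN·m (hogging).

M_Y = 310.4 kN·m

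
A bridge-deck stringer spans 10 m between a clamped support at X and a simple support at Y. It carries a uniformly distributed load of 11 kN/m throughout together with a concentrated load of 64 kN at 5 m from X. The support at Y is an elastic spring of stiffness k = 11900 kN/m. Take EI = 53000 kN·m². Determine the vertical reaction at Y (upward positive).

R_Y = 60.44 kN

Choose R_Y as the redundant. The primary structure is the cantilever fixed at X.
Downward deflection at the released point Y due to the loads:
  UDL 11: wL⁴/(8EI) = 13750/EI
  point load 64 at a = 5: Pa²(3L − a)/(6EI) = 6667/EI
  δ_0 = 20417/EI
Flexibility coefficient — unit upward force at Y: δ_{YY} = L³/(3EI) = 333.3/EI.
With EI = 53000 kN·m²: δ_0 = 0.38522 m and δ_{YY} = 0.006289 m/kN.
Compatibility — the spring shortens by R_Y/k under the reaction it provides: δ_0 − R_Y·δ_{YY} = R_Y/k. With 1/k = 0.000084 m/kN, R_Y = δ_0 / (δ_{YY} + 1/k) = 0.38522 / (0.006289 + 0.000084) = 60.44 kN.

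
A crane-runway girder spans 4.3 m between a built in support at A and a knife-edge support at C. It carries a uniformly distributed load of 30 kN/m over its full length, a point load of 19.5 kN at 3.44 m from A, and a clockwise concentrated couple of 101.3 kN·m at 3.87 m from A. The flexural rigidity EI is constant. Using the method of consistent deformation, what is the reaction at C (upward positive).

Choose R_C as the redundant. The primary structure is the cantilever fixed at A.
Deflection at C on the released cantilever, summing each load's contribution:
  UDL 30: wL⁴/(8EI) = 1282/EI
  point load 19.5 at a = 3.44: Pa²(3L − a)/(6EI) = 363.8/EI
  clockwise couple 101.3 at a = 3.87: M₀a(2L − a)/(2EI) = 927.2/EI
  δ_0 = 2573/EI
Tip deflection under a unit load at C: L³/(3EI) = 26.5/EI.
The prop prevents deflection at C: R_C = δ_0/δ_{CC} = 2573/26.5 = 97.09 kN.

R_C = 97.09 kN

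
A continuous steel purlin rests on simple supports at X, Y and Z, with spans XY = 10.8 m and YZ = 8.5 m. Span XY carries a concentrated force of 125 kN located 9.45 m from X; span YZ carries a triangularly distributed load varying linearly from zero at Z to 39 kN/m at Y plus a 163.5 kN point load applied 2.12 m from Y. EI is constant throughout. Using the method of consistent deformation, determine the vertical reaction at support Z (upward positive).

Insert a hinge at Y; M_Y is the redundant, and each span becomes simply supported.
End slopes at the hinge Y, treating each span as simply supported:
  span XY: point load 125 at a = 9.45: Pab(L + a)/(6LEI) = 498.3/EI
  span YZ: triangular load, peak 39: w₀L³/(45EI) = 532.2/EI
  span YZ: point load 163.5 at a = 2.12: Pab(L + b)/(6LEI) = 645.2/EI
  relative rotation θ_0 = (498.3 + 1177)/EI = 1676/EI
A unit hogging moment at Y produces rotation L₁/(3EI) + L₂/(3EI) = 6.433/EI.
Slope continuity at Y: θ_0 = M_Y·6.433/EI, so M_Y = 1676/6.433 = 260.5 kN·m (hogging).
Span YZ, ΣM about Z: R_Y^{YZ}·8.5 = 1982 + 260.5, so R_Y^{YZ} = 263.9 kN and R_Z = 329.2 − 263.9 = 65.38 kN.

R_Z = 65.38 kN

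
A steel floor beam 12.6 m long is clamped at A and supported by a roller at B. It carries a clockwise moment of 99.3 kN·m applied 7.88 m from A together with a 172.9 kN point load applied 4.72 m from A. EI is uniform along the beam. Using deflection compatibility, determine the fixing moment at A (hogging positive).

Release the roller at B. Primary structure: cantilever fixed at A.
Primary-structure tip deflection at B by superposition:
  clockwise couple 99.3 at a = 7.88: M₀a(2L − a)/(2EI) = 6776/EI
  point load 172.9 at a = 4.72: Pa²(3L − a)/(6EI) = 21237/EI
  δ_0 = 28013/EI
Flexibility coefficient — unit upward force at B: δ_{BB} = L³/(3EI) = 666.8/EI.
Compatibility at B: δ_0 − R_B·δ_{BB} = 0, so R_B = 28013/666.8 = 42.01 kN.
Moment equilibrium about A: M_A = Σ(load moments about A) − R_B·L = 915.4 − 42.01×12.6 = 386 kN·m.

M_A = 386 kN·m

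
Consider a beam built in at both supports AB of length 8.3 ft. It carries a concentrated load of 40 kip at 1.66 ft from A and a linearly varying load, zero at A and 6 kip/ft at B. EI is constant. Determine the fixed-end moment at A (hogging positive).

Release both end moments; the primary structure is a simply-supported span AB with redundants M_A and M_B.
Simple-span end rotations at A and B under the given loads:
  at A: point load 40 at a = 1.66: Pab(L + b)/(6LEI) = 132.3/EI
  at B: point load 40 at a = 1.66: Pab(L + a)/(6LEI) = 88.18/EI
  at A: triangular load, peak 6: 7w₀L³/(360EI) = 66.71/EI
  at B: triangular load, peak 6: w₀L³/(45EI) = 76.24/EI
  θ_A0 = 199/EI,  θ_B0 = 164.4/EI
Flexibility coefficients: a unit moment at one end gives L/(3EI) there and L/(6EI) at the far end, so f₁₁ = f₂₂ = 2.767/EI and f₁₂ = f₂₁ = 1.383/EI.
Compatibility — zero rotation at each built-in end:
  2.767 M_A + 1.383 M_B = 199
  1.383 M_A + 2.767 M_B = 164.4
Solving the pair gives M_A = 56.27 kip·ft and M_B = 31.29 kip·ft (hogging).

M_A = 56.27 kip·ft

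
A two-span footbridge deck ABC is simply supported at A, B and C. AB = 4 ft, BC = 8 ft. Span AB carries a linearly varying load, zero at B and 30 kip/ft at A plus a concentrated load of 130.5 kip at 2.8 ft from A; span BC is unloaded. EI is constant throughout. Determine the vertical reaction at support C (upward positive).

Release continuity at B by inserting a hinge; the redundant is the internal moment M_B. The primary structure is two simply-supported spans AB and BC.
Discontinuity in slope at B on the released structure — sum the simple-span end rotations:
  span AB: triangular load, peak 30: 7w₀L³/(360EI) = 37.33/EI
  span AB: point load 130.5 at a = 2.8: Pab(L + a)/(6LEI) = 124.2/EI
  relative rotation θ_0 = (161.6 + 0)/EI = 161.6/EI
A unit hogging moment at B produces rotation L₁/(3EI) + L₂/(3EI) = 4/EI.
Slope continuity at B: θ_0 = M_B·4/EI, so M_B = 161.6/4 = 40.39 kip·ft (hogging).
Span BC, ΣM about C: R_B^{BC}·8 = 0 + 40.39, so R_B^{BC} = 5.049 kip and R_C = 0 − 5.049 = -5.049 kip.

R_C = -5.049 kip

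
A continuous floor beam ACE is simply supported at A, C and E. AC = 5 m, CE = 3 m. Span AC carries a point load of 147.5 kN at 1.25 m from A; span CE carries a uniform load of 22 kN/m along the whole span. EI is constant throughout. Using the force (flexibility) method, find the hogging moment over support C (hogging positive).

Release continuity at C by inserting a hinge; the redundant is the internal moment M_C. The primary structure is two simply-supported spans AC and CE.
Discontinuity in slope at C on the released structure — sum the simple-span end rotations:
  span AC: point load 147.5 at a = 1.25: Pab(L + a)/(6LEI) = 144/EI
  span CE: UDL 22: wL³/(24EI) = 24.75/EI
  relative rotation θ_0 = (144 + 24.75)/EI = 168.8/EI
A unit hogging moment at C produces rotation L₁/(3EI) + L₂/(3EI) = 2.667/EI.
Compatibility: M_C·(L₁+L₂)/(3EI) = θ_0, giving M_C = 63.3 kN·m (hogging).

M_C = 63.3 kN·m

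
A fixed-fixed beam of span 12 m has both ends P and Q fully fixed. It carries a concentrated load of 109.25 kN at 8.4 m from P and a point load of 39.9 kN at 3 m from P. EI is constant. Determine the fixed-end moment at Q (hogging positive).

Release both end moments; the primary structure is a simply-supported span PQ with redundants M_P and M_Q.
End rotations of the released simple span under the applied load (×1/EI):
  at P: point load 109.25 at a = 8.4: Pab(L + b)/(6LEI) = 715.8/EI
  at Q: point load 109.25 at a = 8.4: Pab(L + a)/(6LEI) = 936.1/EI
  at P: point load 39.9 at a = 3: Pab(L + b)/(6LEI) = 314.2/EI
  at Q: point load 39.9 at a = 3: Pab(L + a)/(6LEI) = 224.4/EI
  θ_P0 = 1030/EI,  θ_Q0 = 1160/EI
Flexibility coefficients: a unit moment at one end gives L/(3EI) there and L/(6EI) at the far end, so f₁₁ = f₂₂ = 4/EI and f₁₂ = f₂₁ = 2/EI.
Compatibility — zero rotation at each built-in end:
  4 M_P + 2 M_Q = 1030
  2 M_P + 4 M_Q = 1160
Solving the pair gives M_P = 149.9 kN·m and M_Q = 215.2 kN·m (hogging).

M_Q = 215.2 kN·m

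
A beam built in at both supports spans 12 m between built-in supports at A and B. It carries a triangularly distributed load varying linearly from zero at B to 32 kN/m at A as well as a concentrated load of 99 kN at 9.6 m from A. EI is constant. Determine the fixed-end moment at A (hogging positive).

M_A = 268.4 kN·m

Take the two fixed-end moments M_A, M_B as redundants; the released structure is the simple span AB.
End rotations of the released simple span under the applied load (×1/EI):
  at A: triangular load, peak 32: w₀L³/(45EI) = 1229/EI
  at B: triangular load, peak 32: 7w₀L³/(360EI) = 1075/EI
  at A: point load 99 at a = 9.6: Pab(L + b)/(6LEI) = 456.2/EI
  at B: point load 99 at a = 9.6: Pab(L + a)/(6LEI) = 684.3/EI
  θ_A0 = 1685/EI,  θ_B0 = 1759/EI
Flexibility coefficients: a unit moment at one end gives L/(3EI) there and L/(6EI) at the far end, so f₁₁ = f₂₂ = 4/EI and f₁₂ = f₂₁ = 2/EI.
Compatibility — zero rotation at each built-in end:
  4 M_A + 2 M_B = 1685
  2 M_A + 4 M_B = 1759
Solving the pair gives M_A = 268.4 kN·m and M_B = 305.7 kN·m (hogging).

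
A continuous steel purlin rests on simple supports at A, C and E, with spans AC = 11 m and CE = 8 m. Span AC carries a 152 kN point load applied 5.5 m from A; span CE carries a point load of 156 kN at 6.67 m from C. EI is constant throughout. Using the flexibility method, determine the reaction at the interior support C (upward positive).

Take M_C as the redundant. Released structure: two simple spans AC and CE with a hinge at C.
End slopes at the hinge C, treating each span as simply supported:
  span AC: point load 152 at a = 5.5: Pab(L + a)/(6LEI) = 1150/EI
  span CE: point load 156 at a = 6.67: Pab(L + b)/(6LEI) = 269/EI
  relative rotation θ_0 = (1150 + 269)/EI = 1418/EI
A unit hogging moment at C produces rotation L₁/(3EI) + L₂/(3EI) = 6.333/EI.
Slope continuity at C: θ_0 = M_C·6.333/EI, so M_C = 1418/6.333 = 224 kN·m (hogging).
Span AC, ΣM about A with M_C applied at C: R_C^{AC}·11 = 836 + 224, so R_C^{AC} = 96.36 kN and R_A = 152 − 96.36 = 55.64 kN.
Span CE, ΣM about E: R_C^{CE}·8 = 207.5 + 224, so R_C^{CE} = 53.93 kN and R_E = 156 − 53.93 = 102.1 kN.
R_C = 96.36 + 53.93 = 150.3 kN.

R_C = 150.3 kN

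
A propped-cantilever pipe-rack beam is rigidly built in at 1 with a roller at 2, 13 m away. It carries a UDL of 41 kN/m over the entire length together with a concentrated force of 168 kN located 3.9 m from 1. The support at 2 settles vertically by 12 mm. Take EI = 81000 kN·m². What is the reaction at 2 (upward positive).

R_2 = 219 kN

Take the reaction at 2 as the redundant and release it; the primary structure is a cantilever fixed at 1.
Deflection at 2 on the released cantilever, summing each load's contribution:
  UDL 41: wL⁴/(8EI) = 146375/EI
  point load 168 at a = 3.9: Pa²(3L − a)/(6EI) = 14948/EI
  δ_0 = 161324/EI
Tip deflection under a unit load at 2: L³/(3EI) = 732.3/EI.
With EI = 81000 kN·m²: δ_0 = 1.9916 m and δ_{22} = 0.009041 m/kN.
Compatibility — the beam at 2 must follow the support down by 0.012 m: δ_0 − R_2·δ_{22} = 0.012, so R_2 = (1.9916 − 0.012)/0.009041 = 219 kN.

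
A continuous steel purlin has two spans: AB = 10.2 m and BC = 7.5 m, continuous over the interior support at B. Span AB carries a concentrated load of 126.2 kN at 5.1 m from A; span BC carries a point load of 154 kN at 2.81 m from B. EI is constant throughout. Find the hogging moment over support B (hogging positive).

Take M_B as the redundant. Released structure: two simple spans AB and BC with a hinge at B.
End slopes at the hinge B, treating each span as simply supported:
  span AB: point load 126.2 at a = 5.1: Pab(L + a)/(6LEI) = 820.6/EI
  span BC: point load 154 at a = 2.81: Pab(L + b)/(6LEI) = 549.8/EI
  relative rotation θ_0 = (820.6 + 549.8)/EI = 1370/EI
A unit hogging moment at B produces rotation L₁/(3EI) + L₂/(3EI) = 5.9/EI.
Compatibility: M_B·(L₁+L₂)/(3EI) = θ_0, giving M_B = 232.3 kN·m (hogging).

M_B = 232.3 kN·m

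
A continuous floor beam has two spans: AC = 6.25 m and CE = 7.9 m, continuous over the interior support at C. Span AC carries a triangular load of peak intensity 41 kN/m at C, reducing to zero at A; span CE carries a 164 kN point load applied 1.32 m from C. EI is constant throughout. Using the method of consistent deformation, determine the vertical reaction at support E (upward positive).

Insert a hinge at C; M_C is the redundant, and each span becomes simply supported.
Rotations at C on the released spans (each span's end-slope, ×1/EI):
  span AC: triangular load, peak 41: w₀L³/(45EI) = 222.4/EI
  span CE: point load 164 at a = 1.32: Pab(L + b)/(6LEI) = 435.1/EI
  relative rotation θ_0 = (222.4 + 435.1)/EI = 657.6/EI
A unit hogging moment at C produces rotation L₁/(3EI) + L₂/(3EI) = 4.717/EI.
Slope continuity at C: θ_0 = M_C·4.717/EI, so M_C = 657.6/4.717 = 139.4 kN·m (hogging).
Span CE, ΣM about E: R_C^{CE}·7.9 = 1079 + 139.4, so R_C^{CE} = 154.2 kN and R_E = 164 − 154.2 = 9.755 kN.

R_E = 9.755 kN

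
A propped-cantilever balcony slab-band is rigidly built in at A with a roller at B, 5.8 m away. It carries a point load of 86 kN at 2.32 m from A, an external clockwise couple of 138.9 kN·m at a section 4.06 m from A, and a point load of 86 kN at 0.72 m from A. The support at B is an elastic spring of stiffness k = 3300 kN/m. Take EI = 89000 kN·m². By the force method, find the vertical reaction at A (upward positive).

R_A = 134.9 kN

Remove the prop at B; the released (primary) structure is a cantilever built in at A.
Primary-structure tip deflection at B by superposition:
  point load 86 at a = 2.32: Pa²(3L − a)/(6EI) = 1163/EI
  clockwise couple 138.9 at a = 4.06: M₀a(2L − a)/(2EI) = 2126/EI
  point load 86 at a = 0.72: Pa²(3L − a)/(6EI) = 123.9/EI
  δ_0 = 3413/EI
Flexibility coefficient — unit upward force at B: δ_{BB} = L³/(3EI) = 65.04/EI.
With EI = 89000 kN·m²: δ_0 = 0.038352 m and δ_{BB} = 0.000731 m/kN.
Compatibility — the spring shortens by R_B/k under the reaction it provides: δ_0 − R_B·δ_{BB} = R_B/k. With 1/k = 0.000303 m/kN, R_B = δ_0 / (δ_{BB} + 1/k) = 0.038352 / (0.000731 + 0.000303) = 37.1 kN.
Vertical equilibrium: R_A = ΣP − R_B = 172 − 37.1 = 134.9 kN.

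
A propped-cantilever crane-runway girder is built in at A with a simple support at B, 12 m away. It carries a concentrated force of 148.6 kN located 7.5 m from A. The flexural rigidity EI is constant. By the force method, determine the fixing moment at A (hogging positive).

M_A = 287.3 kN·m

Take the reaction at B as the redundant and release it; the primary structure is a cantilever fixed at A.
Downward deflection at the released point B due to the loads:
  point load 148.6 at a = 7.5: Pa²(3L − a)/(6EI) = 39704/EI
Tip deflection under a unit load at B: L³/(3EI) = 576/EI.
The prop prevents deflection at B: R_B = δ_0/δ_{BB} = 39704/576 = 68.93 kN.
Moment equilibrium about A: M_A = Σ(load moments about A) − R_B·L = 1114 − 68.93×12 = 287.3 kN·m.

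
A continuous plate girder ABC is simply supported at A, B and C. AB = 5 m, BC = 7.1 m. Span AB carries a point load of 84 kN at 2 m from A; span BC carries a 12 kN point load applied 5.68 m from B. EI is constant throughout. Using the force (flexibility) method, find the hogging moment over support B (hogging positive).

M_B = 33.96 kN·m

Release continuity at B by inserting a hinge; the redundant is the internal moment M_B. The primary structure is two simply-supported spans AB and BC.
Rotations at B on the released spans (each span's end-slope, ×1/EI):
  span AB: point load 84 at a = 2: Pab(L + a)/(6LEI) = 117.6/EI
  span BC: point load 12 at a = 5.68: Pab(L + b)/(6LEI) = 19.36/EI
  relative rotation θ_0 = (117.6 + 19.36)/EI = 137/EI
A unit hogging moment at B produces rotation L₁/(3EI) + L₂/(3EI) = 4.033/EI.
Slope continuity at B: θ_0 = M_B·4.033/EI, so M_B = 137/4.033 = 33.96 kN·m (hogging).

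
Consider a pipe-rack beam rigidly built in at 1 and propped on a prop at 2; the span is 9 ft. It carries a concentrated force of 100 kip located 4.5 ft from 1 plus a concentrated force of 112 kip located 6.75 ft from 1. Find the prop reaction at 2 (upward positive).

R_2 = 102.1 kip

Take the reaction at 2 as the redundant and release it; the primary structure is a cantilever fixed at 1.
Free-end deflection of the primary structure under the applied loading (downward +):
  point load 100 at a = 4.5: Pa²(3L − a)/(6EI) = 7594/EI
  point load 112 at a = 6.75: Pa²(3L − a)/(6EI) = 17223/EI
  δ_0 = 24816/EI
Flexibility coefficient — unit upward force at 2: δ_{22} = L³/(3EI) = 243/EI.
Compatibility at 2: δ_0 − R_2·δ_{22} = 0, so R_2 = 24816/243 = 102.1 kip.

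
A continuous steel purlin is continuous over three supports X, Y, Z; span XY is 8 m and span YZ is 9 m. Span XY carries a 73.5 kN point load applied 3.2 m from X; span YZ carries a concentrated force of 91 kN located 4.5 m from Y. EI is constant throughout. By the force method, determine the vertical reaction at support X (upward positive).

Insert a hinge at Y; M_Y is the redundant, and each span becomes simply supported.
End slopes at the hinge Y, treating each span as simply supported:
  span XY: point load 73.5 at a = 3.2: Pab(L + a)/(6LEI) = 263.4/EI
  span YZ: point load 91 at a = 4.5: Pab(L + b)/(6LEI) = 460.7/EI
  relative rotation θ_0 = (263.4 + 460.7)/EI = 724.1/EI
A unit hogging moment at Y produces rotation L₁/(3EI) + L₂/(3EI) = 5.667/EI.
Compatibility: M_Y·(L₁+L₂)/(3EI) = θ_0, giving M_Y = 127.8 kN·m (hogging).
Span XY, ΣM about X with M_Y applied at Y: R_Y^{XY}·8 = 235.2 + 127.8, so R_Y^{XY} = 45.37 kN and R_X = 73.5 − 45.37 = 28.13 kN.

R_X = 28.13 kN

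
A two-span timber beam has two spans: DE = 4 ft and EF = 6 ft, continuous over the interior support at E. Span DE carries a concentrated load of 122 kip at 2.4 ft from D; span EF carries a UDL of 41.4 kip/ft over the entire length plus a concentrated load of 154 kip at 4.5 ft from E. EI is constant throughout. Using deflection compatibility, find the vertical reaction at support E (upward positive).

R_E = 325.2 kip

Take M_E as the redundant. Released structure: two simple spans DE and EF with a hinge at E.
End slopes at the hinge E, treating each span as simply supported:
  span DE: point load 122 at a = 2.4: Pab(L + a)/(6LEI) = 124.9/EI
  span EF: UDL 41.4: wL³/(24EI) = 372.6/EI
  span EF: point load 154 at a = 4.5: Pab(L + b)/(6LEI) = 216.6/EI
  relative rotation θ_0 = (124.9 + 589.2)/EI = 714.1/EI
A unit hogging moment at E produces rotation L₁/(3EI) + L₂/(3EI) = 3.333/EI.
Compatibility: M_E·(L₁+L₂)/(3EI) = θ_0, giving M_E = 214.2 kip·ft (hogging).
Span DE, ΣM about D with M_E applied at E: R_E^{DE}·4 = 292.8 + 214.2, so R_E^{DE} = 126.8 kip and R_D = 122 − 126.8 = -4.757 kip.
Span EF, ΣM about F: R_E^{EF}·6 = 976.2 + 214.2, so R_E^{EF} = 198.4 kip and R_F = 402.4 − 198.4 = 204 kip.
R_E = 126.8 + 198.4 = 325.2 kip.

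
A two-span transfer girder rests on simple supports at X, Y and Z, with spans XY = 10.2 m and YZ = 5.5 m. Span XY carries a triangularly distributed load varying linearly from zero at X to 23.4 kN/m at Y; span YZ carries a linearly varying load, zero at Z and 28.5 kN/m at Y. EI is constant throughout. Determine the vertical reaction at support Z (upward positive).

Take M_Y as the redundant. Released structure: two simple spans XY and YZ with a hinge at Y.
End slopes at the hinge Y, treating each span as simply supported:
  span XY: triangular load, peak 23.4: w₀L³/(45EI) = 551.8/EI
  span YZ: triangular load, peak 28.5: w₀L³/(45EI) = 105.4/EI
  relative rotation θ_0 = (551.8 + 105.4)/EI = 657.2/EI
A unit hogging moment at Y produces rotation L₁/(3EI) + L₂/(3EI) = 5.233/EI.
Slope continuity at Y: θ_0 = M_Y·5.233/EI, so M_Y = 657.2/5.233 = 125.6 kN·m (hogging).
Span YZ, ΣM about Z: R_Y^{YZ}·5.5 = 287.4 + 125.6, so R_Y^{YZ} = 75.08 kN and R_Z = 78.38 − 75.08 = 3.292 kN.

R_Z = 3.292 kN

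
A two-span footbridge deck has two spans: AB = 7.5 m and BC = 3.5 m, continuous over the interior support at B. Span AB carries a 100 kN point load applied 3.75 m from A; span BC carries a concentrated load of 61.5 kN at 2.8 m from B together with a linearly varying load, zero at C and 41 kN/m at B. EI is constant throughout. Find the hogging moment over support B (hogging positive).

M_B = 113.1 kN·m

Take M_B as the redundant. Released structure: two simple spans AB and BC with a hinge at B.
Discontinuity in slope at B on the released structure — sum the simple-span end rotations:
  span AB: point load 100 at a = 3.75: Pab(L + a)/(6LEI) = 351.6/EI
  span BC: point load 61.5 at a = 2.8: Pab(L + b)/(6LEI) = 24.11/EI
  span BC: triangular load, peak 41: w₀L³/(45EI) = 39.06/EI
  relative rotation θ_0 = (351.6 + 63.17)/EI = 414.7/EI
A unit hogging moment at B produces rotation L₁/(3EI) + L₂/(3EI) = 3.667/EI.
Compatibility: M_B·(L₁+L₂)/(3EI) = θ_0, giving M_B = 113.1 kN·m (hogging).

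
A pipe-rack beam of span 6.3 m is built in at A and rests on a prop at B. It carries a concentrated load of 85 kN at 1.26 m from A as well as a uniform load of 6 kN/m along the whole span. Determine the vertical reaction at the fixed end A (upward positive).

R_A = 103.9 kN

Choose R_B as the redundant. The primary structure is the cantilever fixed at A.
Deflection at B on the released cantilever, summing each load's contribution:
  point load 85 at a = 1.26: Pa²(3L − a)/(6EI) = 396.7/EI
  UDL 6: wL⁴/(8EI) = 1181/EI
  δ_0 = 1578/EI
Tip deflection under a unit load at B: L³/(3EI) = 83.35/EI.
The prop prevents deflection at B: R_B = δ_0/δ_{BB} = 1578/83.35 = 18.93 kN.
Vertical equilibrium: R_A = ΣP − R_B = 122.8 − 18.93 = 103.9 kN.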